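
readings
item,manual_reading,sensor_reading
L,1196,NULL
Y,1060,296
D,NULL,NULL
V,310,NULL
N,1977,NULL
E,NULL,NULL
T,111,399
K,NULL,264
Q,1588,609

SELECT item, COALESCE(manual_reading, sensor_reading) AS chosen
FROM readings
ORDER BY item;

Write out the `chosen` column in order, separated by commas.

item=D: manual_reading=NULL, sensor_reading=NULL (all NULL) → NULL
item=E: manual_reading=NULL, sensor_reading=NULL (all NULL) → NULL
item=K: manual_reading=NULL, sensor_reading=264 → 264
item=L: manual_reading=1196 → 1196
item=N: manual_reading=1977 → 1977
item=Q: manual_reading=1588 → 1588
item=T: manual_reading=111 → 111
item=V: manual_reading=310 → 310
item=Y: manual_reading=1060 → 1060

NULL, NULL, 264, 1196, 1977, 1588, 111, 310, 1060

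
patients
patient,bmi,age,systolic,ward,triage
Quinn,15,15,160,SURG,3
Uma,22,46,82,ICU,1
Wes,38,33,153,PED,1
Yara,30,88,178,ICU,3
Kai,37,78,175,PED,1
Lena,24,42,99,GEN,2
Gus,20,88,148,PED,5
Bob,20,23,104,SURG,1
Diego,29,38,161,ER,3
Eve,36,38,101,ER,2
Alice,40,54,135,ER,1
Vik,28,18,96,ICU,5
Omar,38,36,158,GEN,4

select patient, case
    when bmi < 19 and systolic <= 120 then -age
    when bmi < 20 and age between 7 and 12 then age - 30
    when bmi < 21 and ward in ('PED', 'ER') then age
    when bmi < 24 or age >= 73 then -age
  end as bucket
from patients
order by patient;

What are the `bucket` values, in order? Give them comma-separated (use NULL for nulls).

NULL, -23, NULL, NULL, 88, -78, NULL, NULL, -15, -46, NULL, NULL, -88

patient=Alice: (no match → NULL) → NULL
patient=Bob: bmi < 24 or age >= 73 → -23
patient=Diego: (no match → NULL) → NULL
patient=Eve: (no match → NULL) → NULL
patient=Gus: bmi < 21 and ward in ('PED', 'ER') → 88
patient=Kai: bmi < 24 or age >= 73 → -78
patient=Lena: (no match → NULL) → NULL
patient=Omar: (no match → NULL) → NULL
patient=Quinn: bmi < 24 or age >= 73 → -15
patient=Uma: bmi < 24 or age >= 73 → -46
patient=Vik: (no match → NULL) → NULL
patient=Wes: (no match → NULL) → NULL
patient=Yara: bmi < 24 or age >= 73 → -88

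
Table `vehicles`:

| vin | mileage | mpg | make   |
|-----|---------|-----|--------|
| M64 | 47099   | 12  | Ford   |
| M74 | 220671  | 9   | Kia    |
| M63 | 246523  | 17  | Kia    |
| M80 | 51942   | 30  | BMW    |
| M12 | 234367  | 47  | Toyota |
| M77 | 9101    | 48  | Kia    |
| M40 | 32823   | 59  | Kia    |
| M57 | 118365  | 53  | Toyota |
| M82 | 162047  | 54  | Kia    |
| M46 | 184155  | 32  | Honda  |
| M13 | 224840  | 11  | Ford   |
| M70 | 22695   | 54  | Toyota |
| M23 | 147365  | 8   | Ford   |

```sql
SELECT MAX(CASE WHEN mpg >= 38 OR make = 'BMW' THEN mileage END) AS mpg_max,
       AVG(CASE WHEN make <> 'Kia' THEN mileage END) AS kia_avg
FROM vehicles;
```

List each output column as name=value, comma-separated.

[mpg_max: mpg >= 38 OR make = 'BMW']
vin=M64: ✗
vin=M74: ✗
vin=M63: ✗
vin=M80: ✓ → 51942
vin=M12: ✓ → 234367
vin=M77: ✓ → 9101
vin=M40: ✓ → 32823
vin=M57: ✓ → 118365
vin=M82: ✓ → 162047
vin=M46: ✗
vin=M13: ✗
vin=M70: ✓ → 22695
vin=M23: ✗
mpg_max = MAX(51942, 234367, 9101, 32823, 118365, 162047, 22695) = 234367
—
[kia_avg: make <> 'Kia']
vin=M64: ✓ → 47099
vin=M74: ✗
vin=M63: ✗
vin=M80: ✓ → 51942
vin=M12: ✓ → 234367
vin=M77: ✗
vin=M40: ✗
vin=M57: ✓ → 118365
vin=M82: ✗
vin=M46: ✓ → 184155
vin=M13: ✓ → 224840
vin=M70: ✓ → 22695
vin=M23: ✓ → 147365
kia_avg = (47099 + 51942 + 234367 + 118365 + 184155 + 224840 + 22695 + 147365) / 8 = 128853.5

mpg_max=234367, kia_avg=128853.5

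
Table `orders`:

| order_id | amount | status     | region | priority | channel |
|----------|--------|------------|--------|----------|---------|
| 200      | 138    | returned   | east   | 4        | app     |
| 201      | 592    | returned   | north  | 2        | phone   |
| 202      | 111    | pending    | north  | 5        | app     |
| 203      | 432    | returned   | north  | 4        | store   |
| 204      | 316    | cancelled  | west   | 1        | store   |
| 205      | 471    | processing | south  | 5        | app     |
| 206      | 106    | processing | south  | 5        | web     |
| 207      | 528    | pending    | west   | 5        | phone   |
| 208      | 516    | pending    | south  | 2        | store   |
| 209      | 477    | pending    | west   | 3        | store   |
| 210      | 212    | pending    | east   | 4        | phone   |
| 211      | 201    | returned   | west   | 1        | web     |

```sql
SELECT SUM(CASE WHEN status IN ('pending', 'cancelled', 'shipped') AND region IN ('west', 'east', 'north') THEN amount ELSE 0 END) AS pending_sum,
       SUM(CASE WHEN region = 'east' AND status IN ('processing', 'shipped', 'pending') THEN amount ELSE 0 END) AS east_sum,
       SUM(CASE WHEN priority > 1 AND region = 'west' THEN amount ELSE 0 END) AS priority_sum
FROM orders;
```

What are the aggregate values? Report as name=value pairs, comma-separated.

[pending_sum: status IN ('pending', 'cancelled', 'shipped') AND region IN ('west', 'east', 'north')]
order_id=200: ✗
order_id=201: ✗
order_id=202: ✓ → 111
order_id=203: ✗
order_id=204: ✓ → 316
order_id=205: ✗
order_id=206: ✗
order_id=207: ✓ → 528
order_id=208: ✗
order_id=209: ✓ → 477
order_id=210: ✓ → 212
order_id=211: ✗
pending_sum = 111 + 316 + 528 + 477 + 212 = 1644
—
[east_sum: region = 'east' AND status IN ('processing', 'shipped', 'pending')]
order_id=200: ✗
order_id=201: ✗
order_id=202: ✗
order_id=203: ✗
order_id=204: ✗
order_id=205: ✗
order_id=206: ✗
order_id=207: ✗
order_id=208: ✗
order_id=209: ✗
order_id=210: ✓ → 212
order_id=211: ✗
east_sum = 212
—
[priority_sum: priority > 1 AND region = 'west']
order_id=200: ✗
order_id=201: ✗
order_id=202: ✗
order_id=203: ✗
order_id=204: ✗
order_id=205: ✗
order_id=206: ✗
order_id=207: ✓ → 528
order_id=208: ✗
order_id=209: ✓ → 477
order_id=210: ✗
order_id=211: ✗
priority_sum = 528 + 477 = 1005

pending_sum=1644, east_sum=212, priority_sum=1005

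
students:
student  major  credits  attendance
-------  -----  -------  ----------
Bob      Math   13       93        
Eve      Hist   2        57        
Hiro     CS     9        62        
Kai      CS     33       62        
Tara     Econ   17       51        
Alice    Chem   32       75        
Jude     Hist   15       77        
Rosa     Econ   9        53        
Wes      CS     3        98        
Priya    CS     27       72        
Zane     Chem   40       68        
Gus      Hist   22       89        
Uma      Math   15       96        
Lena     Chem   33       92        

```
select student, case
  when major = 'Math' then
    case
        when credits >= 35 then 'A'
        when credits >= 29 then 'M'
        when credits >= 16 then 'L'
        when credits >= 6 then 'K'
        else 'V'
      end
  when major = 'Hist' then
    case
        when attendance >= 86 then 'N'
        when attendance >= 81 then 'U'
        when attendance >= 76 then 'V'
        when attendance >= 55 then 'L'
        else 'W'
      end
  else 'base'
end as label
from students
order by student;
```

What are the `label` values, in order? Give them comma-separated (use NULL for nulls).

base, K, L, N, base, V, base, base, base, base, base, K, base, base

student=Alice: major='Chem' → outer ELSE → base
student=Bob: major='Math' → inner[credits >= 6] → K
student=Eve: major='Hist' → inner[attendance >= 55] → L
student=Gus: major='Hist' → inner[attendance >= 86] → N
student=Hiro: major='CS' → outer ELSE → base
student=Jude: major='Hist' → inner[attendance >= 76] → V
student=Kai: major='CS' → outer ELSE → base
student=Lena: major='Chem' → outer ELSE → base
student=Priya: major='CS' → outer ELSE → base
student=Rosa: major='Econ' → outer ELSE → base
student=Tara: major='Econ' → outer ELSE → base
student=Uma: major='Math' → inner[credits >= 6] → K
student=Wes: major='CS' → outer ELSE → base
student=Zane: major='Chem' → outer ELSE → base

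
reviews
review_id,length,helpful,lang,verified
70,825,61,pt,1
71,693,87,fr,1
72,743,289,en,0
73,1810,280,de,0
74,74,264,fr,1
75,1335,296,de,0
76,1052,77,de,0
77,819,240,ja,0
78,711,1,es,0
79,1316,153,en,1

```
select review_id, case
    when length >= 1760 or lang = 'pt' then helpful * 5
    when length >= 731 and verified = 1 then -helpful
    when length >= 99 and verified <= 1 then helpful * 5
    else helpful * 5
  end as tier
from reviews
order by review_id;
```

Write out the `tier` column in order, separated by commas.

305, 435, 1445, 1400, 1320, 1480, 385, 1200, 5, -153

review_id=70: length >= 1760 or lang = 'pt' → 305
review_id=71: length >= 99 and verified <= 1 → 435
review_id=72: length >= 99 and verified <= 1 → 1445
review_id=73: length >= 1760 or lang = 'pt' → 1400
review_id=74: ELSE → 1320
review_id=75: length >= 99 and verified <= 1 → 1480
review_id=76: length >= 99 and verified <= 1 → 385
review_id=77: length >= 99 and verified <= 1 → 1200
review_id=78: length >= 99 and verified <= 1 → 5
review_id=79: length >= 731 and verified = 1 → -153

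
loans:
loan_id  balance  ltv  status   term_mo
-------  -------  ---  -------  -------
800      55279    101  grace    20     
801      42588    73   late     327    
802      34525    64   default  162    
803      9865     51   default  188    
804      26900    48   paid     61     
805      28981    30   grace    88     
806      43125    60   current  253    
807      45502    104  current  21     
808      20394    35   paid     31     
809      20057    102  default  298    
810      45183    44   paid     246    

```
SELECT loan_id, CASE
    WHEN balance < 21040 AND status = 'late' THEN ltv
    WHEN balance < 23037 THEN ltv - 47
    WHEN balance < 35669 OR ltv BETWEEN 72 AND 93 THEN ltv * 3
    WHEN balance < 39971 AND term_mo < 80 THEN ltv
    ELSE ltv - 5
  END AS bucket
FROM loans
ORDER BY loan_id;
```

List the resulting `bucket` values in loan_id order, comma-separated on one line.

96, 219, 192, 4, 144, 90, 55, 99, -12, 55, 39

loan_id=800: ELSE → 96
loan_id=801: balance < 35669 OR ltv BETWEEN 72 AND 93 → 219
loan_id=802: balance < 35669 OR ltv BETWEEN 72 AND 93 → 192
loan_id=803: balance < 23037 → 4
loan_id=804: balance < 35669 OR ltv BETWEEN 72 AND 93 → 144
loan_id=805: balance < 35669 OR ltv BETWEEN 72 AND 93 → 90
loan_id=806: ELSE → 55
loan_id=807: ELSE → 99
loan_id=808: balance < 23037 → -12
loan_id=809: balance < 23037 → 55
loan_id=810: ELSE → 39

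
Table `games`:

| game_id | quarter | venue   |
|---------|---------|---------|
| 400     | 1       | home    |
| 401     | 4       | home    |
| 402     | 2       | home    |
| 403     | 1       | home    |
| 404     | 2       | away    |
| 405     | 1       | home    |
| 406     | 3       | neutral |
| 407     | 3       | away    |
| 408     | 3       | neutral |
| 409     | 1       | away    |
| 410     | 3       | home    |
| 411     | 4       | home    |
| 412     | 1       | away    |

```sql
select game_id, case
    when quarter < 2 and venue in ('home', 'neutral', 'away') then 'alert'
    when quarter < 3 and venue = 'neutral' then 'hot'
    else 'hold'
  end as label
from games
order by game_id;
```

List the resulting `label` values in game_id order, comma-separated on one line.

game_id=400: quarter < 2 and venue in ('home', 'neutral', 'away') → alert
game_id=401: ELSE → hold
game_id=402: ELSE → hold
game_id=403: quarter < 2 and venue in ('home', 'neutral', 'away') → alert
game_id=404: ELSE → hold
game_id=405: quarter < 2 and venue in ('home', 'neutral', 'away') → alert
game_id=406: ELSE → hold
game_id=407: ELSE → hold
game_id=408: ELSE → hold
game_id=409: quarter < 2 and venue in ('home', 'neutral', 'away') → alert
game_id=410: ELSE → hold
game_id=411: ELSE → hold
game_id=412: quarter < 2 and venue in ('home', 'neutral', 'away') → alert

alert, hold, hold, alert, hold, alert, hold, hold, hold, alert, hold, hold, alert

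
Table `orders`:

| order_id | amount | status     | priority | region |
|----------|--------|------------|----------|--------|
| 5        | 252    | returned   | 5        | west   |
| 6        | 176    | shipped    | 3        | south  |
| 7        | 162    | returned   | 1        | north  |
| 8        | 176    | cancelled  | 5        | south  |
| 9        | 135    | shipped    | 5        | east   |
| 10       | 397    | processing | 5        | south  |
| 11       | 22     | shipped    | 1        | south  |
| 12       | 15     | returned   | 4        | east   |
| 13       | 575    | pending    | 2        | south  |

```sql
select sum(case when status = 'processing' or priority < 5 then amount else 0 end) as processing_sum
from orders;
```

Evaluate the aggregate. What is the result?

order_id=5: ✗
order_id=6: ✓ → 176
order_id=7: ✓ → 162
order_id=8: ✗
order_id=9: ✗
order_id=10: ✓ → 397
order_id=11: ✓ → 22
order_id=12: ✓ → 15
order_id=13: ✓ → 575
processing_sum = 176 + 162 + 397 + 22 + 15 + 575 = 1347

1347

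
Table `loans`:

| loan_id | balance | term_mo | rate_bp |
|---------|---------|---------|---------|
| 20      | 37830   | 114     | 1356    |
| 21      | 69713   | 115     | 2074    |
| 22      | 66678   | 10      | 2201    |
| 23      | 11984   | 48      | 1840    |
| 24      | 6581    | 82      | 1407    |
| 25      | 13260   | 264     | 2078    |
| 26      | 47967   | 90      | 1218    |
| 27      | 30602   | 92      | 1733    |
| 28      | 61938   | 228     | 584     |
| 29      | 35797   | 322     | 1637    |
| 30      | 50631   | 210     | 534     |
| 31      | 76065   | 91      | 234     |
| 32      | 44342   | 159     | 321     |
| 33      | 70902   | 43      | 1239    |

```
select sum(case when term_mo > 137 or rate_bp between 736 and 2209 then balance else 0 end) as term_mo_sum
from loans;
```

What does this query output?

loan_id=20: ✓ → 37830
loan_id=21: ✓ → 69713
loan_id=22: ✓ → 66678
loan_id=23: ✓ → 11984
loan_id=24: ✓ → 6581
loan_id=25: ✓ → 13260
loan_id=26: ✓ → 47967
loan_id=27: ✓ → 30602
loan_id=28: ✓ → 61938
loan_id=29: ✓ → 35797
loan_id=30: ✓ → 50631
loan_id=31: ✗
loan_id=32: ✓ → 44342
loan_id=33: ✓ → 70902
term_mo_sum = 37830 + 69713 + 66678 + 11984 + 6581 + 13260 + 47967 + 30602 + 61938 + 35797 + 50631 + 44342 + 70902 = 548225

548225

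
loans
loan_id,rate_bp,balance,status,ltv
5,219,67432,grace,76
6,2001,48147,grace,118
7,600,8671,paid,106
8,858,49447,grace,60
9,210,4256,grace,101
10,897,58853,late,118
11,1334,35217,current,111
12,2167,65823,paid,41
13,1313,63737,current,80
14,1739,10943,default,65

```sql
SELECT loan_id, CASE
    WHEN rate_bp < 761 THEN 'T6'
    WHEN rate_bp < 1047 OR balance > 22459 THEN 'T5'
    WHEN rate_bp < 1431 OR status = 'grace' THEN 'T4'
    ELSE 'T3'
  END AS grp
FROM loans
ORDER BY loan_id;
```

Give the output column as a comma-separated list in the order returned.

loan_id=5: rate_bp < 761 → T6
loan_id=6: rate_bp < 1047 OR balance > 22459 → T5
loan_id=7: rate_bp < 761 → T6
loan_id=8: rate_bp < 1047 OR balance > 22459 → T5
loan_id=9: rate_bp < 761 → T6
loan_id=10: rate_bp < 1047 OR balance > 22459 → T5
loan_id=11: rate_bp < 1047 OR balance > 22459 → T5
loan_id=12: rate_bp < 1047 OR balance > 22459 → T5
loan_id=13: rate_bp < 1047 OR balance > 22459 → T5
loan_id=14: ELSE → T3

T6, T5, T6, T5, T6, T5, T5, T5, T5, T3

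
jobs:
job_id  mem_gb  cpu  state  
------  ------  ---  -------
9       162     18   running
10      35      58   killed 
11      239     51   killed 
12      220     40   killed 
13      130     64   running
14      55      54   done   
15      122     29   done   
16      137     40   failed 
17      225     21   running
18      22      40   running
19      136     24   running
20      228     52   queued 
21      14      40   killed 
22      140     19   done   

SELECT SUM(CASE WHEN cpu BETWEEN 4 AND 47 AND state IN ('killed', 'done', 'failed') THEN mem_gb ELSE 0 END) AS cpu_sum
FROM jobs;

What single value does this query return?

job_id=9: ✗
job_id=10: ✗
job_id=11: ✗
job_id=12: ✓ → 220
job_id=13: ✗
job_id=14: ✗
job_id=15: ✓ → 122
job_id=16: ✓ → 137
job_id=17: ✗
job_id=18: ✗
job_id=19: ✗
job_id=20: ✗
job_id=21: ✓ → 14
job_id=22: ✓ → 140
cpu_sum = 220 + 122 + 137 + 14 + 140 = 633

633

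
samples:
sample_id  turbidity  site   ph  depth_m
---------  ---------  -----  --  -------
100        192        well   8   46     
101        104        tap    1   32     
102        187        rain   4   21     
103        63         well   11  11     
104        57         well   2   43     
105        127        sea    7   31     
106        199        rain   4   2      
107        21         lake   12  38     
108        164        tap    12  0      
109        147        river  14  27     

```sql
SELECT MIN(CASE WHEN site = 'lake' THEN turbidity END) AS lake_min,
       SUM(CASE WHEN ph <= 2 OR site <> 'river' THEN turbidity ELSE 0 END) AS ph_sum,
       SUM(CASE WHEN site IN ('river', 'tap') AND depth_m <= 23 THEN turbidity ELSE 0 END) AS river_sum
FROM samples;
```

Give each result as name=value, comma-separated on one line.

[lake_min: site = 'lake']
sample_id=100: ✗
sample_id=101: ✗
sample_id=102: ✗
sample_id=103: ✗
sample_id=104: ✗
sample_id=105: ✗
sample_id=106: ✗
sample_id=107: ✓ → 21
sample_id=108: ✗
sample_id=109: ✗
lake_min = MIN(21) = 21
—
[ph_sum: ph <= 2 OR site <> 'river']
sample_id=100: ✓ → 192
sample_id=101: ✓ → 104
sample_id=102: ✓ → 187
sample_id=103: ✓ → 63
sample_id=104: ✓ → 57
sample_id=105: ✓ → 127
sample_id=106: ✓ → 199
sample_id=107: ✓ → 21
sample_id=108: ✓ → 164
sample_id=109: ✗
ph_sum = 192 + 104 + 187 + 63 + 57 + 127 + 199 + 21 + 164 = 1114
—
[river_sum: site IN ('river', 'tap') AND depth_m <= 23]
sample_id=100: ✗
sample_id=101: ✗
sample_id=102: ✗
sample_id=103: ✗
sample_id=104: ✗
sample_id=105: ✗
sample_id=106: ✗
sample_id=107: ✗
sample_id=108: ✓ → 164
sample_id=109: ✗
river_sum = 164

lake_min=21, ph_sum=1114, river_sum=164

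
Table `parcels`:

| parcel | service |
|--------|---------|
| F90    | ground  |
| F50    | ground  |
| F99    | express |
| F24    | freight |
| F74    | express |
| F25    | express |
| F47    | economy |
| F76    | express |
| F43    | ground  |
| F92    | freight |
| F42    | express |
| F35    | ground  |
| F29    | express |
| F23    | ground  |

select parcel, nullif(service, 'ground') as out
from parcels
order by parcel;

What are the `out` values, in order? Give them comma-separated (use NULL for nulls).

NULL, freight, express, express, NULL, express, NULL, economy, NULL, express, express, NULL, freight, express

parcel=F23: service=ground vs ground: equal → NULL
parcel=F24: service=freight vs ground: differ → freight
parcel=F25: service=express vs ground: differ → express
parcel=F29: service=express vs ground: differ → express
parcel=F35: service=ground vs ground: equal → NULL
parcel=F42: service=express vs ground: differ → express
parcel=F43: service=ground vs ground: equal → NULL
parcel=F47: service=economy vs ground: differ → economy
parcel=F50: service=ground vs ground: equal → NULL
parcel=F74: service=express vs ground: differ → express
parcel=F76: service=express vs ground: differ → express
parcel=F90: service=ground vs ground: equal → NULL
parcel=F92: service=freight vs ground: differ → freight
parcel=F99: service=express vs ground: differ → express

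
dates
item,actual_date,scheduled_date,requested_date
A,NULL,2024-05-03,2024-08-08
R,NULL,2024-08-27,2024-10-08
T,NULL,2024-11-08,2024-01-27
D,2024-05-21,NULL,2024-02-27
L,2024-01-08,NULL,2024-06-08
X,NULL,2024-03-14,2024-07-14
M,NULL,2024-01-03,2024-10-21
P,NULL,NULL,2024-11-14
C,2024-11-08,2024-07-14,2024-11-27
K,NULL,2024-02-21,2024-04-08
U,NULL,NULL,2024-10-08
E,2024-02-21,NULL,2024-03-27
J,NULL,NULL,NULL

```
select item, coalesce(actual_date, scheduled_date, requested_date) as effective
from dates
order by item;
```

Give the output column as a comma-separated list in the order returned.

item=A: actual_date=NULL, scheduled_date=2024-05-03 → 2024-05-03
item=C: actual_date=2024-11-08 → 2024-11-08
item=D: actual_date=2024-05-21 → 2024-05-21
item=E: actual_date=2024-02-21 → 2024-02-21
item=J: actual_date=NULL, scheduled_date=NULL, requested_date=NULL (all NULL) → NULL
item=K: actual_date=NULL, scheduled_date=2024-02-21 → 2024-02-21
item=L: actual_date=2024-01-08 → 2024-01-08
item=M: actual_date=NULL, scheduled_date=2024-01-03 → 2024-01-03
item=P: actual_date=NULL, scheduled_date=NULL, requested_date=2024-11-14 → 2024-11-14
item=R: actual_date=NULL, scheduled_date=2024-08-27 → 2024-08-27
item=T: actual_date=NULL, scheduled_date=2024-11-08 → 2024-11-08
item=U: actual_date=NULL, scheduled_date=NULL, requested_date=2024-10-08 → 2024-10-08
item=X: actual_date=NULL, scheduled_date=2024-03-14 → 2024-03-14

2024-05-03, 2024-11-08, 2024-05-21, 2024-02-21, NULL, 2024-02-21, 2024-01-08, 2024-01-03, 2024-11-14, 2024-08-27, 2024-11-08, 2024-10-08, 2024-03-14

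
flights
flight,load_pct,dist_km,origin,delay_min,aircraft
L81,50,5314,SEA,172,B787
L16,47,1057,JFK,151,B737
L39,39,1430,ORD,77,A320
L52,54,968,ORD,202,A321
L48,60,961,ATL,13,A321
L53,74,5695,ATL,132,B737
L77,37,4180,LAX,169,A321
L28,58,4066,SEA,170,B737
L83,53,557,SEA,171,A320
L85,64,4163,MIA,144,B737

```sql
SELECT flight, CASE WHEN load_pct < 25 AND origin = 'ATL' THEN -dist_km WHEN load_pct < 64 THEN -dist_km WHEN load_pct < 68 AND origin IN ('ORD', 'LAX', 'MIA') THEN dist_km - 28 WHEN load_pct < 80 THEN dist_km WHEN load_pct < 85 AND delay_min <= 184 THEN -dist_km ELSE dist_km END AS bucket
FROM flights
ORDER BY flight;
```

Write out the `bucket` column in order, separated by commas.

flight=L16: load_pct < 64 → -1057
flight=L28: load_pct < 64 → -4066
flight=L39: load_pct < 64 → -1430
flight=L48: load_pct < 64 → -961
flight=L52: load_pct < 64 → -968
flight=L53: load_pct < 80 → 5695
flight=L77: load_pct < 64 → -4180
flight=L81: load_pct < 64 → -5314
flight=L83: load_pct < 64 → -557
flight=L85: load_pct < 68 AND origin IN ('ORD', 'LAX', 'MIA') → 4135

-1057, -4066, -1430, -961, -968, 5695, -4180, -5314, -557, 4135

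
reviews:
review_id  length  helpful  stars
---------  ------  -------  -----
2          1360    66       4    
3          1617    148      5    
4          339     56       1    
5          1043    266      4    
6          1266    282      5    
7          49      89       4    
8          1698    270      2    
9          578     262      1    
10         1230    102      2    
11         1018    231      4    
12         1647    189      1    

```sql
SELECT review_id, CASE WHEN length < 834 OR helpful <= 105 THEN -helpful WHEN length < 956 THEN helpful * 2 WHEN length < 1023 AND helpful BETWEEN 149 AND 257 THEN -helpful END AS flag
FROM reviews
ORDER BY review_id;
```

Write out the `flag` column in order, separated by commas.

review_id=2: length < 834 OR helpful <= 105 → -66
review_id=3: (no match → NULL) → NULL
review_id=4: length < 834 OR helpful <= 105 → -56
review_id=5: (no match → NULL) → NULL
review_id=6: (no match → NULL) → NULL
review_id=7: length < 834 OR helpful <= 105 → -89
review_id=8: (no match → NULL) → NULL
review_id=9: length < 834 OR helpful <= 105 → -262
review_id=10: length < 834 OR helpful <= 105 → -102
review_id=11: length < 1023 AND helpful BETWEEN 149 AND 257 → -231
review_id=12: (no match → NULL) → NULL

-66, NULL, -56, NULL, NULL, -89, NULL, -262, -102, -231, NULL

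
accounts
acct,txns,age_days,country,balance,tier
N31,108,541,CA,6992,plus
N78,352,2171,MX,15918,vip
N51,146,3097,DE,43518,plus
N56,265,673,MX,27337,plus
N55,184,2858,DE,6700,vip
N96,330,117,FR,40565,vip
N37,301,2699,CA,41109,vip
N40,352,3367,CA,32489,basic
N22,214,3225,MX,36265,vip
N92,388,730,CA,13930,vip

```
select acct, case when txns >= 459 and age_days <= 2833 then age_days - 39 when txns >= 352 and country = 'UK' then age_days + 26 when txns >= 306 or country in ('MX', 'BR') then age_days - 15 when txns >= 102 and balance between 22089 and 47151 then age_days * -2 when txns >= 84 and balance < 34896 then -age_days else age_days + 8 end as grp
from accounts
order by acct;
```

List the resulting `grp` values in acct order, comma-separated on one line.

acct=N22: txns >= 306 or country in ('MX', 'BR') → 3210
acct=N31: txns >= 84 and balance < 34896 → -541
acct=N37: txns >= 102 and balance between 22089 and 47151 → -5398
acct=N40: txns >= 306 or country in ('MX', 'BR') → 3352
acct=N51: txns >= 102 and balance between 22089 and 47151 → -6194
acct=N55: txns >= 84 and balance < 34896 → -2858
acct=N56: txns >= 306 or country in ('MX', 'BR') → 658
acct=N78: txns >= 306 or country in ('MX', 'BR') → 2156
acct=N92: txns >= 306 or country in ('MX', 'BR') → 715
acct=N96: txns >= 306 or country in ('MX', 'BR') → 102

3210, -541, -5398, 3352, -6194, -2858, 658, 2156, 715, 102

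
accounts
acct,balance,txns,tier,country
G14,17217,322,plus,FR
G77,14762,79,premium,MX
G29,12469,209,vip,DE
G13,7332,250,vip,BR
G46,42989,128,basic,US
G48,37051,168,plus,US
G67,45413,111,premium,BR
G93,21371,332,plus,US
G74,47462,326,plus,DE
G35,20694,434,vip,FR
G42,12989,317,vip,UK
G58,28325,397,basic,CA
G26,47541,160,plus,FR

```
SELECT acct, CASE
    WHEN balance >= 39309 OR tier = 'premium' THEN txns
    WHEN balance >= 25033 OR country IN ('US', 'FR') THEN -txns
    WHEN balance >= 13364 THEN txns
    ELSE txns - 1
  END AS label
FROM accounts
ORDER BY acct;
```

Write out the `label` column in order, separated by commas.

249, -322, 160, 208, -434, 316, 128, -168, -397, 111, 326, 79, -332

acct=G13: ELSE → 249
acct=G14: balance >= 25033 OR country IN ('US', 'FR') → -322
acct=G26: balance >= 39309 OR tier = 'premium' → 160
acct=G29: ELSE → 208
acct=G35: balance >= 25033 OR country IN ('US', 'FR') → -434
acct=G42: ELSE → 316
acct=G46: balance >= 39309 OR tier = 'premium' → 128
acct=G48: balance >= 25033 OR country IN ('US', 'FR') → -168
acct=G58: balance >= 25033 OR country IN ('US', 'FR') → -397
acct=G67: balance >= 39309 OR tier = 'premium' → 111
acct=G74: balance >= 39309 OR tier = 'premium' → 326
acct=G77: balance >= 39309 OR tier = 'premium' → 79
acct=G93: balance >= 25033 OR country IN ('US', 'FR') → -332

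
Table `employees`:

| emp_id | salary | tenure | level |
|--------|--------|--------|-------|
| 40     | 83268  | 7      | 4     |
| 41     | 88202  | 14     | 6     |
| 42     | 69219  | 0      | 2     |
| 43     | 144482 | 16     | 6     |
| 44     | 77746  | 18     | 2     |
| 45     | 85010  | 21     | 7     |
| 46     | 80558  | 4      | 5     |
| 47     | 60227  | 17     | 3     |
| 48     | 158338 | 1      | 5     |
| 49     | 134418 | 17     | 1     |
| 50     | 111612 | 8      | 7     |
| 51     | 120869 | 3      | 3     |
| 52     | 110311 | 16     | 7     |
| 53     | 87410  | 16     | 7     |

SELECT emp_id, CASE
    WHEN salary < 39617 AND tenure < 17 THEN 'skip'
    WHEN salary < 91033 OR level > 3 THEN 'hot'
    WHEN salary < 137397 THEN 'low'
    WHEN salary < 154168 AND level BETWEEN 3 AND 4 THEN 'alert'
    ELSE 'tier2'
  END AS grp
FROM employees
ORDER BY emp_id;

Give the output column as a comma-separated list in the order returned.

hot, hot, hot, hot, hot, hot, hot, hot, hot, low, hot, low, hot, hot

emp_id=40: salary < 91033 OR level > 3 → hot
emp_id=41: salary < 91033 OR level > 3 → hot
emp_id=42: salary < 91033 OR level > 3 → hot
emp_id=43: salary < 91033 OR level > 3 → hot
emp_id=44: salary < 91033 OR level > 3 → hot
emp_id=45: salary < 91033 OR level > 3 → hot
emp_id=46: salary < 91033 OR level > 3 → hot
emp_id=47: salary < 91033 OR level > 3 → hot
emp_id=48: salary < 91033 OR level > 3 → hot
emp_id=49: salary < 137397 → low
emp_id=50: salary < 91033 OR level > 3 → hot
emp_id=51: salary < 137397 → low
emp_id=52: salary < 91033 OR level > 3 → hot
emp_id=53: salary < 91033 OR level > 3 → hot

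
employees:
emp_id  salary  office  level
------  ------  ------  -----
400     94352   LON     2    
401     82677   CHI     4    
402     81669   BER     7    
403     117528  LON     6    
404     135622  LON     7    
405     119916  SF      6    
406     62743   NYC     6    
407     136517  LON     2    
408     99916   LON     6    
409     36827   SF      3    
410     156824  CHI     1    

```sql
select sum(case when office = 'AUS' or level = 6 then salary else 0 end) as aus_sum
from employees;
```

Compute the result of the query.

emp_id=400: ✗
emp_id=401: ✗
emp_id=402: ✗
emp_id=403: ✓ → 117528
emp_id=404: ✗
emp_id=405: ✓ → 119916
emp_id=406: ✓ → 62743
emp_id=407: ✗
emp_id=408: ✓ → 99916
emp_id=409: ✗
emp_id=410: ✗
aus_sum = 117528 + 119916 + 62743 + 99916 = 400103

400103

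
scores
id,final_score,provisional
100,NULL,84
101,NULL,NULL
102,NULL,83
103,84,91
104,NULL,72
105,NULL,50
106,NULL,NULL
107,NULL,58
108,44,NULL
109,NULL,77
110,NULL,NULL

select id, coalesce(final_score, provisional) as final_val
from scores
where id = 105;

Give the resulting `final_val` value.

id = 105: final_score=NULL, provisional=50.
final_score=NULL, provisional=50 → 50

50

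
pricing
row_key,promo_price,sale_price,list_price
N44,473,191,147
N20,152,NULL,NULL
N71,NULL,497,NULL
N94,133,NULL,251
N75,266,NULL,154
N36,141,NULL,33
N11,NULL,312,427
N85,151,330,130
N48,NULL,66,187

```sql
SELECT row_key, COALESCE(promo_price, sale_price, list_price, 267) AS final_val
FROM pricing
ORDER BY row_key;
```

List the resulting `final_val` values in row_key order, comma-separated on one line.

row_key=N11: promo_price=NULL, sale_price=312 → 312
row_key=N20: promo_price=152 → 152
row_key=N36: promo_price=141 → 141
row_key=N44: promo_price=473 → 473
row_key=N48: promo_price=NULL, sale_price=66 → 66
row_key=N71: promo_price=NULL, sale_price=497 → 497
row_key=N75: promo_price=266 → 266
row_key=N85: promo_price=151 → 151
row_key=N94: promo_price=133 → 133

312, 152, 141, 473, 66, 497, 266, 151, 133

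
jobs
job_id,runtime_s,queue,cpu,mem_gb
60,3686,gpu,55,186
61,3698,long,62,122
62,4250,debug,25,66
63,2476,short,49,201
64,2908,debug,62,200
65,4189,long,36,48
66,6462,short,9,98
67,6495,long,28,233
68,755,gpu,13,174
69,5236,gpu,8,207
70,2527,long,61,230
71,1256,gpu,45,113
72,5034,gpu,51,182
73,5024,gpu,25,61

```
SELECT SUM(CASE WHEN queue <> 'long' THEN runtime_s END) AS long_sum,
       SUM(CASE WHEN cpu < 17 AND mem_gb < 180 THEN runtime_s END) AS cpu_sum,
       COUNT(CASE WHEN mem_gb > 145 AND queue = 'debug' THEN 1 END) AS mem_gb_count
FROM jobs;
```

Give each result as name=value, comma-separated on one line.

[long_sum: queue <> 'long']
job_id=60: ✓ → 3686
job_id=61: ✗
job_id=62: ✓ → 4250
job_id=63: ✓ → 2476
job_id=64: ✓ → 2908
job_id=65: ✗
job_id=66: ✓ → 6462
job_id=67: ✗
job_id=68: ✓ → 755
job_id=69: ✓ → 5236
job_id=70: ✗
job_id=71: ✓ → 1256
job_id=72: ✓ → 5034
job_id=73: ✓ → 5024
long_sum = 3686 + 4250 + 2476 + 2908 + 6462 + 755 + 5236 + 1256 + 5034 + 5024 = 37087
—
[cpu_sum: cpu < 17 AND mem_gb < 180]
job_id=60: ✗
job_id=61: ✗
job_id=62: ✗
job_id=63: ✗
job_id=64: ✗
job_id=65: ✗
job_id=66: ✓ → 6462
job_id=67: ✗
job_id=68: ✓ → 755
job_id=69: ✗
job_id=70: ✗
job_id=71: ✗
job_id=72: ✗
job_id=73: ✗
cpu_sum = 6462 + 755 = 7217
—
[mem_gb_count: mem_gb > 145 AND queue = 'debug']
job_id=60: ✗
job_id=61: ✗
job_id=62: ✗
job_id=63: ✗
job_id=64: ✓ → 1
job_id=65: ✗
job_id=66: ✗
job_id=67: ✗
job_id=68: ✗
job_id=69: ✗
job_id=70: ✗
job_id=71: ✗
job_id=72: ✗
job_id=73: ✗
mem_gb_count = COUNT(1) = 1

long_sum=37087, cpu_sum=7217, mem_gb_count=1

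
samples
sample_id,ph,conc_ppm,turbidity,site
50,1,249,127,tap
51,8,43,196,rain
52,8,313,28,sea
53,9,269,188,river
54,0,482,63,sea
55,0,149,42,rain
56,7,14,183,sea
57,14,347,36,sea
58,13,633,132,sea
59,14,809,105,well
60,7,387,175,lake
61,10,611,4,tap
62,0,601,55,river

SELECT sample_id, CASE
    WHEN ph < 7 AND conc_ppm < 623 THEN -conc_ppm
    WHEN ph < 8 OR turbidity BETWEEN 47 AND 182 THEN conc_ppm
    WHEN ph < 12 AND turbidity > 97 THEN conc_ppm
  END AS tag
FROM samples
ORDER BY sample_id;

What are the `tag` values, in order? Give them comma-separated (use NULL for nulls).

-249, 43, NULL, 269, -482, -149, 14, NULL, 633, 809, 387, NULL, -601

sample_id=50: ph < 7 AND conc_ppm < 623 → -249
sample_id=51: ph < 12 AND turbidity > 97 → 43
sample_id=52: (no match → NULL) → NULL
sample_id=53: ph < 12 AND turbidity > 97 → 269
sample_id=54: ph < 7 AND conc_ppm < 623 → -482
sample_id=55: ph < 7 AND conc_ppm < 623 → -149
sample_id=56: ph < 8 OR turbidity BETWEEN 47 AND 182 → 14
sample_id=57: (no match → NULL) → NULL
sample_id=58: ph < 8 OR turbidity BETWEEN 47 AND 182 → 633
sample_id=59: ph < 8 OR turbidity BETWEEN 47 AND 182 → 809
sample_id=60: ph < 8 OR turbidity BETWEEN 47 AND 182 → 387
sample_id=61: (no match → NULL) → NULL
sample_id=62: ph < 7 AND conc_ppm < 623 → -601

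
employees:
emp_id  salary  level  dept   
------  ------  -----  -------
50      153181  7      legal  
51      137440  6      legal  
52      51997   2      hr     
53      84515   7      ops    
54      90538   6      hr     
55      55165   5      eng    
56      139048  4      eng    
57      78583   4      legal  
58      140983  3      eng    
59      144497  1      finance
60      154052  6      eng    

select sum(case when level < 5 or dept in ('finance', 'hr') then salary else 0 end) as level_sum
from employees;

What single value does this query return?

645646

emp_id=50: ✗
emp_id=51: ✗
emp_id=52: ✓ → 51997
emp_id=53: ✗
emp_id=54: ✓ → 90538
emp_id=55: ✗
emp_id=56: ✓ → 139048
emp_id=57: ✓ → 78583
emp_id=58: ✓ → 140983
emp_id=59: ✓ → 144497
emp_id=60: ✗
level_sum = 51997 + 90538 + 139048 + 78583 + 140983 + 144497 = 645646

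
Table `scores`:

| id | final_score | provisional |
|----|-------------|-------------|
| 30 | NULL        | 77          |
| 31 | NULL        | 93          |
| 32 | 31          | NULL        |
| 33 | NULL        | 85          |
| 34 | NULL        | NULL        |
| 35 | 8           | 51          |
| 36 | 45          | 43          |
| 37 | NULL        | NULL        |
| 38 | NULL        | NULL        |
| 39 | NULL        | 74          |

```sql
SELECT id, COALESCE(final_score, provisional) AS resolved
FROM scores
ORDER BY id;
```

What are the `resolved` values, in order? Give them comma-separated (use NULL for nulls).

id=30: final_score=NULL, provisional=77 → 77
id=31: final_score=NULL, provisional=93 → 93
id=32: final_score=31 → 31
id=33: final_score=NULL, provisional=85 → 85
id=34: final_score=NULL, provisional=NULL (all NULL) → NULL
id=35: final_score=8 → 8
id=36: final_score=45 → 45
id=37: final_score=NULL, provisional=NULL (all NULL) → NULL
id=38: final_score=NULL, provisional=NULL (all NULL) → NULL
id=39: final_score=NULL, provisional=74 → 74

77, 93, 31, 85, NULL, 8, 45, NULL, NULL, 74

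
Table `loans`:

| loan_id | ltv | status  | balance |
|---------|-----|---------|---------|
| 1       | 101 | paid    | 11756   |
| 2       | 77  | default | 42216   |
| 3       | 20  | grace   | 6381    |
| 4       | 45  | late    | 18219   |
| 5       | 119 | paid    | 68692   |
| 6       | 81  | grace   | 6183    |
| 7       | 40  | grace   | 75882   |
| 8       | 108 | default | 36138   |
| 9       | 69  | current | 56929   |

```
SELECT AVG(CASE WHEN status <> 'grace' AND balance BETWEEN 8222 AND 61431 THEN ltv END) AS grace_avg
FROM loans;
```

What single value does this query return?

80

loan_id=1: ✓ → 101
loan_id=2: ✓ → 77
loan_id=3: ✗
loan_id=4: ✓ → 45
loan_id=5: ✗
loan_id=6: ✗
loan_id=7: ✗
loan_id=8: ✓ → 108
loan_id=9: ✓ → 69
grace_avg = (101 + 77 + 45 + 108 + 69) / 5 = 80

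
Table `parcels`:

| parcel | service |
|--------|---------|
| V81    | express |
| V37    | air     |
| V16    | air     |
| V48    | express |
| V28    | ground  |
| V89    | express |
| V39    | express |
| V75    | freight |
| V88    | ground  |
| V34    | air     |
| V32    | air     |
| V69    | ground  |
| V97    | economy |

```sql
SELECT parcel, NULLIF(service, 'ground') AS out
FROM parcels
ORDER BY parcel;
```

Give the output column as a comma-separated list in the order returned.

air, NULL, air, air, air, express, express, NULL, freight, express, NULL, express, economy

parcel=V16: service=air vs ground: differ → air
parcel=V28: service=ground vs ground: equal → NULL
parcel=V32: service=air vs ground: differ → air
parcel=V34: service=air vs ground: differ → air
parcel=V37: service=air vs ground: differ → air
parcel=V39: service=express vs ground: differ → express
parcel=V48: service=express vs ground: differ → express
parcel=V69: service=ground vs ground: equal → NULL
parcel=V75: service=freight vs ground: differ → freight
parcel=V81: service=express vs ground: differ → express
parcel=V88: service=ground vs ground: equal → NULL
parcel=V89: service=express vs ground: differ → express
parcel=V97: service=economy vs ground: differ → economy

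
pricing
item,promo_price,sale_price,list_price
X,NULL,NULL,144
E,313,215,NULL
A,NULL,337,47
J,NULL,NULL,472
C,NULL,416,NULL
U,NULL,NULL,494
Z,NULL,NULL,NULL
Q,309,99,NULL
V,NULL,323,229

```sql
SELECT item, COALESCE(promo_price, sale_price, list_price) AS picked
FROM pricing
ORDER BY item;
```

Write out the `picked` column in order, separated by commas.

337, 416, 313, 472, 309, 494, 323, 144, NULL

item=A: promo_price=NULL, sale_price=337 → 337
item=C: promo_price=NULL, sale_price=416 → 416
item=E: promo_price=313 → 313
item=J: promo_price=NULL, sale_price=NULL, list_price=472 → 472
item=Q: promo_price=309 → 309
item=U: promo_price=NULL, sale_price=NULL, list_price=494 → 494
item=V: promo_price=NULL, sale_price=323 → 323
item=X: promo_price=NULL, sale_price=NULL, list_price=144 → 144
item=Z: promo_price=NULL, sale_price=NULL, list_price=NULL (all NULL) → NULL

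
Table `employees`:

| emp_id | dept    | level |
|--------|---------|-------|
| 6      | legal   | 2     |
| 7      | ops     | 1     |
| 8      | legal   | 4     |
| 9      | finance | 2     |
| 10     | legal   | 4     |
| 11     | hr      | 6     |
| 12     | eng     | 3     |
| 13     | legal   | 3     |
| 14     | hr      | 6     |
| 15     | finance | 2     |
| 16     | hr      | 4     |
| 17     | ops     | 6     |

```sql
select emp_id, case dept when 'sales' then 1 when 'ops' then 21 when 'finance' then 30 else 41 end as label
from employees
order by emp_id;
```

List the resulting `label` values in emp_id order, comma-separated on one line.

41, 21, 41, 30, 41, 41, 41, 41, 41, 30, 41, 21

emp_id=6: ELSE → 41
emp_id=7: dept='ops' → 21
emp_id=8: ELSE → 41
emp_id=9: dept='finance' → 30
emp_id=10: ELSE → 41
emp_id=11: ELSE → 41
emp_id=12: ELSE → 41
emp_id=13: ELSE → 41
emp_id=14: ELSE → 41
emp_id=15: dept='finance' → 30
emp_id=16: ELSE → 41
emp_id=17: dept='ops' → 21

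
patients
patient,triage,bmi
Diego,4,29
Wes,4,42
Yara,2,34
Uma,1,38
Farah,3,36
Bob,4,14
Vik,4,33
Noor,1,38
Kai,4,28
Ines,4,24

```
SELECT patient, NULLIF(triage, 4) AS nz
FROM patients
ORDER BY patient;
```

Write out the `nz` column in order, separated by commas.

patient=Bob: triage=4 vs 4: equal → NULL
patient=Diego: triage=4 vs 4: equal → NULL
patient=Farah: triage=3 vs 4: differ → 3
patient=Ines: triage=4 vs 4: equal → NULL
patient=Kai: triage=4 vs 4: equal → NULL
patient=Noor: triage=1 vs 4: differ → 1
patient=Uma: triage=1 vs 4: differ → 1
patient=Vik: triage=4 vs 4: equal → NULL
patient=Wes: triage=4 vs 4: equal → NULL
patient=Yara: triage=2 vs 4: differ → 2

NULL, NULL, 3, NULL, NULL, 1, 1, NULL, NULL, 2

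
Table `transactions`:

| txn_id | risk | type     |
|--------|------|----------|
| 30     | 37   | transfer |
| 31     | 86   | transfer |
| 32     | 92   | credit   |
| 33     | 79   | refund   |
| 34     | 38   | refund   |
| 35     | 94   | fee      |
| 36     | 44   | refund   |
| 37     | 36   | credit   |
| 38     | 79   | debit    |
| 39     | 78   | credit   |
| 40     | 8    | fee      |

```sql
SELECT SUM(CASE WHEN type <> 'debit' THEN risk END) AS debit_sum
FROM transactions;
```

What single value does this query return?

592

txn_id=30: ✓ → 37
txn_id=31: ✓ → 86
txn_id=32: ✓ → 92
txn_id=33: ✓ → 79
txn_id=34: ✓ → 38
txn_id=35: ✓ → 94
txn_id=36: ✓ → 44
txn_id=37: ✓ → 36
txn_id=38: ✗
txn_id=39: ✓ → 78
txn_id=40: ✓ → 8
debit_sum = 37 + 86 + 92 + 79 + 38 + 94 + 44 + 36 + 78 + 8 = 592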